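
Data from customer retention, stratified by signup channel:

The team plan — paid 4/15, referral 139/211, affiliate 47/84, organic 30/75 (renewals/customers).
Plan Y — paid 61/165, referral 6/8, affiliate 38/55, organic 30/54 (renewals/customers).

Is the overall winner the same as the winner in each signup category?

No

Paid: the team plan 4/15 = 26.7%, Plan Y 61/165 = 37.0% → Plan Y
Referral: the team plan 139/211 = 65.9%, Plan Y 6/8 = 75.0% → Plan Y
Affiliate: the team plan 47/84 = 56.0%, Plan Y 38/55 = 69.1% → Plan Y
Organic: the team plan 30/75 = 40.0%, Plan Y 30/54 = 55.6% → Plan Y
Overall: the team plan 220/385 = 57.1%, Plan Y 135/282 = 47.9% → the team plan
Plan Y wins each signup group but the team plan wins overall — the comparison reverses. Plan Y's customers skew toward paid, which has a lower base rate.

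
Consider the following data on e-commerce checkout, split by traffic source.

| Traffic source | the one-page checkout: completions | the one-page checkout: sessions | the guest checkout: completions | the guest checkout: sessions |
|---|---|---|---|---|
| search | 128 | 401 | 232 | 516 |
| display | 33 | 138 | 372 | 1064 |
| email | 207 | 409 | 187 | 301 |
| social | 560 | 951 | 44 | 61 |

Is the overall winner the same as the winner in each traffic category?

No

Search: the one-page checkout 128/401 = 31.9%, the guest checkout 232/516 = 45.0% → the guest checkout
Display: the one-page checkout 33/138 = 23.9%, the guest checkout 372/1064 = 35.0% → the guest checkout
Email: the one-page checkout 207/409 = 50.6%, the guest checkout 187/301 = 62.1% → the guest checkout
Social: the one-page checkout 560/951 = 58.9%, the guest checkout 44/61 = 72.1% → the guest checkout
Overall: the one-page checkout 928/1899 = 48.9%, the guest checkout 835/1942 = 43.0% → the one-page checkout
The guest checkout wins each traffic group but the one-page checkout wins overall — the comparison reverses. The guest checkout's sessions skew toward display, which has a lower base rate.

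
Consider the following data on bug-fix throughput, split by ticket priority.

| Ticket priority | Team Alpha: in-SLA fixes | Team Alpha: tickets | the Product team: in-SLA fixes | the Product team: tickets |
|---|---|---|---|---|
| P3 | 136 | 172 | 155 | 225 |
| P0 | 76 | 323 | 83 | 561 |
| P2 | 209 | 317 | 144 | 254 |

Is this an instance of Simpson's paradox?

No

P3: Team Alpha 136/172 = 79.1%, the Product team 155/225 = 68.9% → Team Alpha
P0: Team Alpha 76/323 = 23.5%, the Product team 83/561 = 14.8% → Team Alpha
P2: Team Alpha 209/317 = 65.9%, the Product team 144/254 = 56.7% → Team Alpha
Overall: Team Alpha 421/812 = 51.8%, the Product team 382/1040 = 36.7% → Team Alpha
Team Alpha wins overall and in every ticket group — no reversal.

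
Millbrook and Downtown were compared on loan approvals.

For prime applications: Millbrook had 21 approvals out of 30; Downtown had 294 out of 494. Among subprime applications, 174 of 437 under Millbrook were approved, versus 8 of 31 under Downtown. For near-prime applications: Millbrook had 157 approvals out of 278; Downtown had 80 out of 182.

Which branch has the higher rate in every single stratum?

Prime: Millbrook 21/30 = 70.0%, Downtown 294/494 = 59.5% → Millbrook
Subprime: Millbrook 174/437 = 39.8%, Downtown 8/31 = 25.8% → Millbrook
Near-prime: Millbrook 157/278 = 56.5%, Downtown 80/182 = 44.0% → Millbrook
Millbrook has the higher rate in all 3 groups.

Millbrook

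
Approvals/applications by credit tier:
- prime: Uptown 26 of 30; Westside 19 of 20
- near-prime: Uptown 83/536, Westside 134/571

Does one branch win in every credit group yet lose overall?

Prime: Uptown 26/30 = 86.7%, Westside 19/20 = 95.0% → Westside
Near-prime: Uptown 83/536 = 15.5%, Westside 134/571 = 23.5% → Westside
Overall: Uptown 109/566 = 19.3%, Westside 153/591 = 25.9% → Westside
Westside wins overall and in every credit group — no reversal.

No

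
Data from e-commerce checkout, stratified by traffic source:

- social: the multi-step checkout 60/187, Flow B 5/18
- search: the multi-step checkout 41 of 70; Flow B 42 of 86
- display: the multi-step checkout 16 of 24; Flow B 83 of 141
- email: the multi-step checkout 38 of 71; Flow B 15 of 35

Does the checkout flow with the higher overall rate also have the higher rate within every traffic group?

Social: the multi-step checkout 60/187 = 32.1%, Flow B 5/18 = 27.8% → the multi-step checkout
Search: the multi-step checkout 41/70 = 58.6%, Flow B 42/86 = 48.8% → the multi-step checkout
Display: the multi-step checkout 16/24 = 66.7%, Flow B 83/141 = 58.9% → the multi-step checkout
Email: the multi-step checkout 38/71 = 53.5%, Flow B 15/35 = 42.9% → the multi-step checkout
Overall: the multi-step checkout 155/352 = 44.0%, Flow B 145/280 = 51.8% → Flow B
The multi-step checkout wins each traffic group but Flow B wins overall — the comparison reverses. The multi-step checkout's sessions skew toward social, which has a lower base rate.

No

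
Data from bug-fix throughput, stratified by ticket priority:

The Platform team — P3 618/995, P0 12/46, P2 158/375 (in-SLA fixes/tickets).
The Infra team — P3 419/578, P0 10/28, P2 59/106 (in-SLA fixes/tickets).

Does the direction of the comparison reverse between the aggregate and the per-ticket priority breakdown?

No

P3: the Platform team 618/995 = 62.1%, the Infra team 419/578 = 72.5% → the Infra team
P0: the Platform team 12/46 = 26.1%, the Infra team 10/28 = 35.7% → the Infra team
P2: the Platform team 158/375 = 42.1%, the Infra team 59/106 = 55.7% → the Infra team
Overall: the Platform team 788/1416 = 55.6%, the Infra team 488/712 = 68.5% → the Infra team
The Infra team wins overall and in every ticket group — no reversal.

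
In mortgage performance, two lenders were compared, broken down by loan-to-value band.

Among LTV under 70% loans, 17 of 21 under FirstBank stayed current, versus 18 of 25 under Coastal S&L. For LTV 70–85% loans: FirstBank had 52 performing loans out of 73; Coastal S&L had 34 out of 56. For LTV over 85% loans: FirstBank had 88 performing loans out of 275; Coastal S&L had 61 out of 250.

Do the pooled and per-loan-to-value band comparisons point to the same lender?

Yes

LTV under 70%: FirstBank 17/21 = 81.0%, Coastal S&L 18/25 = 72.0% → FirstBank
LTV 70–85%: FirstBank 52/73 = 71.2%, Coastal S&L 34/56 = 60.7% → FirstBank
LTV over 85%: FirstBank 88/275 = 32.0%, Coastal S&L 61/250 = 24.4% → FirstBank
Overall: FirstBank 157/369 = 42.5%, Coastal S&L 113/331 = 34.1% → FirstBank
FirstBank wins overall and in every loan-to-value group — no reversal.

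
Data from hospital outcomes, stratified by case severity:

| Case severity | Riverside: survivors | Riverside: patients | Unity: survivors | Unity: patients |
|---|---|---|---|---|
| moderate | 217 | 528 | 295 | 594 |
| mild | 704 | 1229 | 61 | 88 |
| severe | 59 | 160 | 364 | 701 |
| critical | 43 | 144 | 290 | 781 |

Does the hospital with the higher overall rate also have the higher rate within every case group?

No

Moderate: Riverside 217/528 = 41.1%, Unity 295/594 = 49.7% → Unity
Mild: Riverside 704/1229 = 57.3%, Unity 61/88 = 69.3% → Unity
Severe: Riverside 59/160 = 36.9%, Unity 364/701 = 51.9% → Unity
Critical: Riverside 43/144 = 29.9%, Unity 290/781 = 37.1% → Unity
Overall: Riverside 1023/2061 = 49.6%, Unity 1010/2164 = 46.7% → Riverside
Unity wins each case group but Riverside wins overall — the comparison reverses. Unity's patients skew toward critical, which has a lower base rate.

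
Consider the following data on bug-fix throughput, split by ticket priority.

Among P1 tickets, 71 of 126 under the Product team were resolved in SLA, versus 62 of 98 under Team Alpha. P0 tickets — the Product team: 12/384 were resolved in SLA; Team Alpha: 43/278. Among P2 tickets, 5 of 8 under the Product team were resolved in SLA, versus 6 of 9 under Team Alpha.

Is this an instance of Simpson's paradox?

No

P1: the Product team 71/126 = 56.3%, Team Alpha 62/98 = 63.3% → Team Alpha
P0: the Product team 12/384 = 3.1%, Team Alpha 43/278 = 15.5% → Team Alpha
P2: the Product team 5/8 = 62.5%, Team Alpha 6/9 = 66.7% → Team Alpha
Overall: the Product team 88/518 = 17.0%, Team Alpha 111/385 = 28.8% → Team Alpha
Team Alpha wins overall and in every ticket group — no reversal.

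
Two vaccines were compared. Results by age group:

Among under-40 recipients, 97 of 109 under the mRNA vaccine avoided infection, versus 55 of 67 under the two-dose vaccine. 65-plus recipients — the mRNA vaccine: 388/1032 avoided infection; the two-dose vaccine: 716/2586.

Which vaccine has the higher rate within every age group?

the mRNA vaccine

Under-40: the mRNA vaccine 97/109 = 89.0%, the two-dose vaccine 55/67 = 82.1% → the mRNA vaccine
65-plus: the mRNA vaccine 388/1032 = 37.6%, the two-dose vaccine 716/2586 = 27.7% → the mRNA vaccine
The mRNA vaccine has the higher rate in both groups.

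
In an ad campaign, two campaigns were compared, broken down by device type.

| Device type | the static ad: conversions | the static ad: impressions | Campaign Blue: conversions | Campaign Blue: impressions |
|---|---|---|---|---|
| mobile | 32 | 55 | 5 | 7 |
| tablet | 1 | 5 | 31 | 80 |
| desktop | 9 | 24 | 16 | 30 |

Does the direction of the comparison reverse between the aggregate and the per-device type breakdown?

Mobile: the static ad 32/55 = 58.2%, Campaign Blue 5/7 = 71.4% → Campaign Blue
Tablet: the static ad 1/5 = 20.0%, Campaign Blue 31/80 = 38.8% → Campaign Blue
Desktop: the static ad 9/24 = 37.5%, Campaign Blue 16/30 = 53.3% → Campaign Blue
Overall: the static ad 42/84 = 50.0%, Campaign Blue 52/117 = 44.4% → the static ad
Campaign Blue wins each device group but the static ad wins overall — the comparison reverses. Campaign Blue's impressions skew toward tablet, which has a lower base rate.

Yes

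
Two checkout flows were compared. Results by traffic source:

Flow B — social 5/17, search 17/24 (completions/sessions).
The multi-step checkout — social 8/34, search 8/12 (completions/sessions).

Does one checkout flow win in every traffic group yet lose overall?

No

Social: Flow B 5/17 = 29.4%, the multi-step checkout 8/34 = 23.5% → Flow B
Search: Flow B 17/24 = 70.8%, the multi-step checkout 8/12 = 66.7% → Flow B
Overall: Flow B 22/41 = 53.7%, the multi-step checkout 16/46 = 34.8% → Flow B
Flow B wins overall and in every traffic group — no reversal.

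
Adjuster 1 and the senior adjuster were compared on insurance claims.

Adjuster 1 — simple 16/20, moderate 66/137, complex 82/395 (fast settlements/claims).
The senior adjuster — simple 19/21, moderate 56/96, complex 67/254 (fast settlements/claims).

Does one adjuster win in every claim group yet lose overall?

No

Simple: Adjuster 1 16/20 = 80.0%, the senior adjuster 19/21 = 90.5% → the senior adjuster
Moderate: Adjuster 1 66/137 = 48.2%, the senior adjuster 56/96 = 58.3% → the senior adjuster
Complex: Adjuster 1 82/395 = 20.8%, the senior adjuster 67/254 = 26.4% → the senior adjuster
Overall: Adjuster 1 164/552 = 29.7%, the senior adjuster 142/371 = 38.3% → the senior adjuster
The senior adjuster wins overall and in every claim group — no reversal.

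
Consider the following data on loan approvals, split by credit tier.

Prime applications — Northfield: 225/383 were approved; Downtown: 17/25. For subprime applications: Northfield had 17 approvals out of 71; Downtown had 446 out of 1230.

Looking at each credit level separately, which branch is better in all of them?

Downtown

Prime: Northfield 225/383 = 58.7%, Downtown 17/25 = 68.0% → Downtown
Subprime: Northfield 17/71 = 23.9%, Downtown 446/1230 = 36.3% → Downtown
Downtown has the higher rate in both groups.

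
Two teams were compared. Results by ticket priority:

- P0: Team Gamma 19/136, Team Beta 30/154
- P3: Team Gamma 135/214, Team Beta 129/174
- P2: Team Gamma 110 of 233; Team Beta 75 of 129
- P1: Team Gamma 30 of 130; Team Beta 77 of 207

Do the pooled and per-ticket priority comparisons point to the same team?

P0: Team Gamma 19/136 = 14.0%, Team Beta 30/154 = 19.5% → Team Beta
P3: Team Gamma 135/214 = 63.1%, Team Beta 129/174 = 74.1% → Team Beta
P2: Team Gamma 110/233 = 47.2%, Team Beta 75/129 = 58.1% → Team Beta
P1: Team Gamma 30/130 = 23.1%, Team Beta 77/207 = 37.2% → Team Beta
Overall: Team Gamma 294/713 = 41.2%, Team Beta 311/664 = 46.8% → Team Beta
Team Beta wins overall and in every ticket group — no reversal.

Yes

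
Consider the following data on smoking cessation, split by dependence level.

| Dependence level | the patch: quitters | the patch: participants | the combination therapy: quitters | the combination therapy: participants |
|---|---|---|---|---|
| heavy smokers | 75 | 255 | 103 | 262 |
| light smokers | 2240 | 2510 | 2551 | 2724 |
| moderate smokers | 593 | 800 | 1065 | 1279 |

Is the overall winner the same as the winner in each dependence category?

Heavy smokers: the patch 75/255 = 29.4%, the combination therapy 103/262 = 39.3% → the combination therapy
Light smokers: the patch 2240/2510 = 89.2%, the combination therapy 2551/2724 = 93.6% → the combination therapy
Moderate smokers: the patch 593/800 = 74.1%, the combination therapy 1065/1279 = 83.3% → the combination therapy
Overall: the patch 2908/3565 = 81.6%, the combination therapy 3719/4265 = 87.2% → the combination therapy
The combination therapy wins overall and in every dependence group — no reversal.

Yes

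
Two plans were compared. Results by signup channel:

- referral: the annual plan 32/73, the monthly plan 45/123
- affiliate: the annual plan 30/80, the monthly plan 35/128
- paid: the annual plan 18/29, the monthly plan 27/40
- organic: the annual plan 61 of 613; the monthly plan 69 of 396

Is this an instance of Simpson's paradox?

No

Referral: the annual plan 32/73 = 43.8%, the monthly plan 45/123 = 36.6% → the annual plan
Affiliate: the annual plan 30/80 = 37.5%, the monthly plan 35/128 = 27.3% → the annual plan
Paid: the annual plan 18/29 = 62.1%, the monthly plan 27/40 = 67.5% → the monthly plan
Organic: the annual plan 61/613 = 10.0%, the monthly plan 69/396 = 17.4% → the monthly plan
Overall: the annual plan 141/795 = 17.7%, the monthly plan 176/687 = 25.6% → the monthly plan
Neither sweeps: the annual plan wins 2 of 4 groups, the monthly plan wins 2. The monthly plan wins overall but not every group — no Simpson reversal.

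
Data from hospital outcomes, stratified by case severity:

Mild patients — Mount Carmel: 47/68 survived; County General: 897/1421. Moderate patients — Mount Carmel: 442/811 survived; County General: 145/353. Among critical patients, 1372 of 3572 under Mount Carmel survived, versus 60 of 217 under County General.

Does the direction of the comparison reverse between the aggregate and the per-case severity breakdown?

Yes

Mild: Mount Carmel 47/68 = 69.1%, County General 897/1421 = 63.1% → Mount Carmel
Moderate: Mount Carmel 442/811 = 54.5%, County General 145/353 = 41.1% → Mount Carmel
Critical: Mount Carmel 1372/3572 = 38.4%, County General 60/217 = 27.6% → Mount Carmel
Overall: Mount Carmel 1861/4451 = 41.8%, County General 1102/1991 = 55.3% → County General
Mount Carmel wins each case group but County General wins overall — the comparison reverses. Mount Carmel's patients skew toward critical, which has a lower base rate.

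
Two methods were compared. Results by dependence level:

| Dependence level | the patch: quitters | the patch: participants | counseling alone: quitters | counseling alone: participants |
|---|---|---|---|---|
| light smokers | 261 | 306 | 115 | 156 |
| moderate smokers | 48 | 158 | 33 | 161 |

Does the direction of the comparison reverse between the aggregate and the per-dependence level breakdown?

No

Light smokers: the patch 261/306 = 85.3%, counseling alone 115/156 = 73.7% → the patch
Moderate smokers: the patch 48/158 = 30.4%, counseling alone 33/161 = 20.5% → the patch
Overall: the patch 309/464 = 66.6%, counseling alone 148/317 = 46.7% → the patch
The patch wins overall and in every dependence group — no reversal.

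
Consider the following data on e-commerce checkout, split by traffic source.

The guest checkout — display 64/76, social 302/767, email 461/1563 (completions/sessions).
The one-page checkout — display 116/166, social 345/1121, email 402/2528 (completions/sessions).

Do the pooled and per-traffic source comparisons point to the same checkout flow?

Yes

Display: the guest checkout 64/76 = 84.2%, the one-page checkout 116/166 = 69.9% → the guest checkout
Social: the guest checkout 302/767 = 39.4%, the one-page checkout 345/1121 = 30.8% → the guest checkout
Email: the guest checkout 461/1563 = 29.5%, the one-page checkout 402/2528 = 15.9% → the guest checkout
Overall: the guest checkout 827/2406 = 34.4%, the one-page checkout 863/3815 = 22.6% → the guest checkout
The guest checkout wins overall and in every traffic group — no reversal.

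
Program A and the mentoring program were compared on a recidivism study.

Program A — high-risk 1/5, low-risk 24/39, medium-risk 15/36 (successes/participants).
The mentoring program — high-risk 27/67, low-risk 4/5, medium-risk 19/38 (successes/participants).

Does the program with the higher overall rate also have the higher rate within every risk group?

High-risk: Program A 1/5 = 20.0%, the mentoring program 27/67 = 40.3% → the mentoring program
Low-risk: Program A 24/39 = 61.5%, the mentoring program 4/5 = 80.0% → the mentoring program
Medium-risk: Program A 15/36 = 41.7%, the mentoring program 19/38 = 50.0% → the mentoring program
Overall: Program A 40/80 = 50.0%, the mentoring program 50/110 = 45.5% → Program A
The mentoring program wins each risk group but Program A wins overall — the comparison reverses. The mentoring program's participants skew toward high-risk, which has a lower base rate.

No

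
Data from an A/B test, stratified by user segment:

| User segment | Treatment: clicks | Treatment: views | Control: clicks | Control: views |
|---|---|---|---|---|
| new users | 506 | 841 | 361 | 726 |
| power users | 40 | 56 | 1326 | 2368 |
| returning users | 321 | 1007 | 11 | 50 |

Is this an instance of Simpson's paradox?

Yes

New users: Treatment 506/841 = 60.2%, Control 361/726 = 49.7% → Treatment
Power users: Treatment 40/56 = 71.4%, Control 1326/2368 = 56.0% → Treatment
Returning users: Treatment 321/1007 = 31.9%, Control 11/50 = 22.0% → Treatment
Overall: Treatment 867/1904 = 45.5%, Control 1698/3144 = 54.0% → Control
Treatment wins each user group but Control wins overall — the comparison reverses. Treatment's views skew toward returning users, which has a lower base rate.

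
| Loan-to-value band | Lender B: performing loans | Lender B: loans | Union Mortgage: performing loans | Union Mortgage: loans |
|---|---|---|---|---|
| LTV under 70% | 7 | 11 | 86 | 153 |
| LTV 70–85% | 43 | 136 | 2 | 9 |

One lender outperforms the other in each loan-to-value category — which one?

Lender B

LTV under 70%: Lender B 7/11 = 63.6%, Union Mortgage 86/153 = 56.2% → Lender B
LTV 70–85%: Lender B 43/136 = 31.6%, Union Mortgage 2/9 = 22.2% → Lender B
Lender B has the higher rate in both groups.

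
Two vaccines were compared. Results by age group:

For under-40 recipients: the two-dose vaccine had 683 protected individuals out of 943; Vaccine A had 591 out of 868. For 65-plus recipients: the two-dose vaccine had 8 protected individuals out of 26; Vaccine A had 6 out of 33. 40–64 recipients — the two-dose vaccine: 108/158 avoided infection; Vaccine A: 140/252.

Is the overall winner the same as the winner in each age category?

Under-40: the two-dose vaccine 683/943 = 72.4%, Vaccine A 591/868 = 68.1% → the two-dose vaccine
65-plus: the two-dose vaccine 8/26 = 30.8%, Vaccine A 6/33 = 18.2% → the two-dose vaccine
40–64: the two-dose vaccine 108/158 = 68.4%, Vaccine A 140/252 = 55.6% → the two-dose vaccine
Overall: the two-dose vaccine 799/1127 = 70.9%, Vaccine A 737/1153 = 63.9% → the two-dose vaccine
The two-dose vaccine wins overall and in every age group — no reversal.

Yes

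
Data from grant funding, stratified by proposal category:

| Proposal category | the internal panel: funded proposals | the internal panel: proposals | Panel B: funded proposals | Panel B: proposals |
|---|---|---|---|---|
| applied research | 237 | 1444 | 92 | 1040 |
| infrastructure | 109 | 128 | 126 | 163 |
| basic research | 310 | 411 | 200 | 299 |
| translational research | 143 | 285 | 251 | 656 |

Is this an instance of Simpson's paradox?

No

Applied research: the internal panel 237/1444 = 16.4%, Panel B 92/1040 = 8.8% → the internal panel
Infrastructure: the internal panel 109/128 = 85.2%, Panel B 126/163 = 77.3% → the internal panel
Basic research: the internal panel 310/411 = 75.4%, Panel B 200/299 = 66.9% → the internal panel
Translational research: the internal panel 143/285 = 50.2%, Panel B 251/656 = 38.3% → the internal panel
Overall: the internal panel 799/2268 = 35.2%, Panel B 669/2158 = 31.0% → the internal panel
The internal panel wins overall and in every proposal group — no reversal.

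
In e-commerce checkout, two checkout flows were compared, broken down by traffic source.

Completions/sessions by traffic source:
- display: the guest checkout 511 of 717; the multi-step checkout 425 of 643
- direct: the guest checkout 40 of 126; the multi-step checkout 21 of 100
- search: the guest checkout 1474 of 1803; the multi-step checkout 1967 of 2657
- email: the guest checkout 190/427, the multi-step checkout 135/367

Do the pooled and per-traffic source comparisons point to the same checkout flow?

Display: the guest checkout 511/717 = 71.3%, the multi-step checkout 425/643 = 66.1% → the guest checkout
Direct: the guest checkout 40/126 = 31.7%, the multi-step checkout 21/100 = 21.0% → the guest checkout
Search: the guest checkout 1474/1803 = 81.8%, the multi-step checkout 1967/2657 = 74.0% → the guest checkout
Email: the guest checkout 190/427 = 44.5%, the multi-step checkout 135/367 = 36.8% → the guest checkout
Overall: the guest checkout 2215/3073 = 72.1%, the multi-step checkout 2548/3767 = 67.6% → the guest checkout
The guest checkout wins overall and in every traffic group — no reversal.

Yes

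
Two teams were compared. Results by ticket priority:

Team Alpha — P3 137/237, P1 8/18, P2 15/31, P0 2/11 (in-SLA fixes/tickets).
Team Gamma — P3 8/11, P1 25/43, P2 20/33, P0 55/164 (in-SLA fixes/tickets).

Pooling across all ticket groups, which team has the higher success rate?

Team Alpha

P3: Team Alpha 137/237 = 57.8%, Team Gamma 8/11 = 72.7% → Team Gamma
P1: Team Alpha 8/18 = 44.4%, Team Gamma 25/43 = 58.1% → Team Gamma
P2: Team Alpha 15/31 = 48.4%, Team Gamma 20/33 = 60.6% → Team Gamma
P0: Team Alpha 2/11 = 18.2%, Team Gamma 55/164 = 33.5% → Team Gamma
Overall: Team Alpha 162/297 = 54.5%, Team Gamma 108/251 = 43.0% → Team Alpha
(Team Gamma wins every ticket group but Team Alpha wins overall — Team Gamma's tickets skew toward the low-rate P0 group.)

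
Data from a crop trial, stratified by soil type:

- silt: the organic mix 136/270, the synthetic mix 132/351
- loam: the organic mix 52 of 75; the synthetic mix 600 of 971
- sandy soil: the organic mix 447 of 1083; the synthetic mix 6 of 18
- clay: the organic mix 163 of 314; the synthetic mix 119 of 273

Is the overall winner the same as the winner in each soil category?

No

Silt: the organic mix 136/270 = 50.4%, the synthetic mix 132/351 = 37.6% → the organic mix
Loam: the organic mix 52/75 = 69.3%, the synthetic mix 600/971 = 61.8% → the organic mix
Sandy soil: the organic mix 447/1083 = 41.3%, the synthetic mix 6/18 = 33.3% → the organic mix
Clay: the organic mix 163/314 = 51.9%, the synthetic mix 119/273 = 43.6% → the organic mix
Overall: the organic mix 798/1742 = 45.8%, the synthetic mix 857/1613 = 53.1% → the synthetic mix
The organic mix wins each soil group but the synthetic mix wins overall — the comparison reverses. The organic mix's plots skew toward sandy soil, which has a lower base rate.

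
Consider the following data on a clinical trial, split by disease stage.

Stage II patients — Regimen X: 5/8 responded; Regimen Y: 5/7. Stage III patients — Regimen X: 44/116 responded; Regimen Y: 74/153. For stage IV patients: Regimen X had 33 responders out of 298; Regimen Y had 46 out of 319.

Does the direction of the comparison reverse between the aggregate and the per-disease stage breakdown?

No

Stage II: Regimen X 5/8 = 62.5%, Regimen Y 5/7 = 71.4% → Regimen Y
Stage III: Regimen X 44/116 = 37.9%, Regimen Y 74/153 = 48.4% → Regimen Y
Stage IV: Regimen X 33/298 = 11.1%, Regimen Y 46/319 = 14.4% → Regimen Y
Overall: Regimen X 82/422 = 19.4%, Regimen Y 125/479 = 26.1% → Regimen Y
Regimen Y wins overall and in every disease group — no reversal.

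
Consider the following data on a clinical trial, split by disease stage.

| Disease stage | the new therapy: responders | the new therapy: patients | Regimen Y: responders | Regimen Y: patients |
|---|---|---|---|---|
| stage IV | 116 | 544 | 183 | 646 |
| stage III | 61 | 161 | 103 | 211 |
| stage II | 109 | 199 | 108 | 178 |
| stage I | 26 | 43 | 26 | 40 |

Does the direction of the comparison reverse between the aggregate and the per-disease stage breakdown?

Stage IV: the new therapy 116/544 = 21.3%, Regimen Y 183/646 = 28.3% → Regimen Y
Stage III: the new therapy 61/161 = 37.9%, Regimen Y 103/211 = 48.8% → Regimen Y
Stage II: the new therapy 109/199 = 54.8%, Regimen Y 108/178 = 60.7% → Regimen Y
Stage I: the new therapy 26/43 = 60.5%, Regimen Y 26/40 = 65.0% → Regimen Y
Overall: the new therapy 312/947 = 32.9%, Regimen Y 420/1075 = 39.1% → Regimen Y
Regimen Y wins overall and in every disease group — no reversal.

No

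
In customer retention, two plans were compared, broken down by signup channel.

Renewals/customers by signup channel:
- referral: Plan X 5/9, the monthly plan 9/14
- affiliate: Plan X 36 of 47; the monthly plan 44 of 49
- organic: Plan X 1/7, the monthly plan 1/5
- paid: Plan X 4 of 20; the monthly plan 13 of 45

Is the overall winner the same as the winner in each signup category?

Yes

Referral: Plan X 5/9 = 55.6%, the monthly plan 9/14 = 64.3% → the monthly plan
Affiliate: Plan X 36/47 = 76.6%, the monthly plan 44/49 = 89.8% → the monthly plan
Organic: Plan X 1/7 = 14.3%, the monthly plan 1/5 = 20.0% → the monthly plan
Paid: Plan X 4/20 = 20.0%, the monthly plan 13/45 = 28.9% → the monthly plan
Overall: Plan X 46/83 = 55.4%, the monthly plan 67/113 = 59.3% → the monthly plan
The monthly plan wins overall and in every signup group — no reversal.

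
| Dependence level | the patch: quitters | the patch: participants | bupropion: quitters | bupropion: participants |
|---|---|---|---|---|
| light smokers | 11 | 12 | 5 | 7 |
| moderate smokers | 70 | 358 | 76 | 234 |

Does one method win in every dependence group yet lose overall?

Light smokers: the patch 11/12 = 91.7%, bupropion 5/7 = 71.4% → the patch
Moderate smokers: the patch 70/358 = 19.6%, bupropion 76/234 = 32.5% → bupropion
Overall: the patch 81/370 = 21.9%, bupropion 81/241 = 33.6% → bupropion
Neither sweeps: the patch wins 1 of 2 groups, bupropion wins 1. Bupropion wins overall but not every group — no Simpson reversal.

No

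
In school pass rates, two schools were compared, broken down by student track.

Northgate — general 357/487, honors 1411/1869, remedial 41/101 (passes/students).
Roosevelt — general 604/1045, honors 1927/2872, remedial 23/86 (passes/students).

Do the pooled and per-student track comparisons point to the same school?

Yes

General: Northgate 357/487 = 73.3%, Roosevelt 604/1045 = 57.8% → Northgate
Honors: Northgate 1411/1869 = 75.5%, Roosevelt 1927/2872 = 67.1% → Northgate
Remedial: Northgate 41/101 = 40.6%, Roosevelt 23/86 = 26.7% → Northgate
Overall: Northgate 1809/2457 = 73.6%, Roosevelt 2554/4003 = 63.8% → Northgate
Northgate wins overall and in every student group — no reversal.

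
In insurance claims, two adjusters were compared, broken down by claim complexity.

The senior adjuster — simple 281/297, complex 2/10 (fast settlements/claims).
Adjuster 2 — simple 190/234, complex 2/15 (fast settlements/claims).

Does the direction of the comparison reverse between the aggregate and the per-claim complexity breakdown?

Simple: the senior adjuster 281/297 = 94.6%, Adjuster 2 190/234 = 81.2% → the senior adjuster
Complex: the senior adjuster 2/10 = 20.0%, Adjuster 2 2/15 = 13.3% → the senior adjuster
Overall: the senior adjuster 283/307 = 92.2%, Adjuster 2 192/249 = 77.1% → the senior adjuster
The senior adjuster wins overall and in every claim group — no reversal.

No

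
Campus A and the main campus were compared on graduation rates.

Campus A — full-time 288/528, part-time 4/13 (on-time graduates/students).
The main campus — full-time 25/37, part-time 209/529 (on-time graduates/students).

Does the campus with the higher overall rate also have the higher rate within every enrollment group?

No

Full-time: Campus A 288/528 = 54.5%, the main campus 25/37 = 67.6% → the main campus
Part-time: Campus A 4/13 = 30.8%, the main campus 209/529 = 39.5% → the main campus
Overall: Campus A 292/541 = 54.0%, the main campus 234/566 = 41.3% → Campus A
The main campus wins each enrollment group but Campus A wins overall — the comparison reverses. The main campus's students skew toward part-time, which has a lower base rate.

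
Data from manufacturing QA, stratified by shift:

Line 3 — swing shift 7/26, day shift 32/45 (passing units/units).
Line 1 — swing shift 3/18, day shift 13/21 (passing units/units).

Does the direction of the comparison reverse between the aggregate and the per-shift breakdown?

No

Swing shift: Line 3 7/26 = 26.9%, Line 1 3/18 = 16.7% → Line 3
Day shift: Line 3 32/45 = 71.1%, Line 1 13/21 = 61.9% → Line 3
Overall: Line 3 39/71 = 54.9%, Line 1 16/39 = 41.0% → Line 3
Line 3 wins overall and in every shift group — no reversal.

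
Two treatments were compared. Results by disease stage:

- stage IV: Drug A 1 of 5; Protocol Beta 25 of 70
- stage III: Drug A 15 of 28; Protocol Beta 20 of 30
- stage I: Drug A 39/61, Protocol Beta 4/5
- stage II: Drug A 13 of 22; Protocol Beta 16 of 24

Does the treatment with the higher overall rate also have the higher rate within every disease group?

Stage IV: Drug A 1/5 = 20.0%, Protocol Beta 25/70 = 35.7% → Protocol Beta
Stage III: Drug A 15/28 = 53.6%, Protocol Beta 20/30 = 66.7% → Protocol Beta
Stage I: Drug A 39/61 = 63.9%, Protocol Beta 4/5 = 80.0% → Protocol Beta
Stage II: Drug A 13/22 = 59.1%, Protocol Beta 16/24 = 66.7% → Protocol Beta
Overall: Drug A 68/116 = 58.6%, Protocol Beta 65/129 = 50.4% → Drug A
Protocol Beta wins each disease group but Drug A wins overall — the comparison reverses. Protocol Beta's patients skew toward stage IV, which has a lower base rate.

No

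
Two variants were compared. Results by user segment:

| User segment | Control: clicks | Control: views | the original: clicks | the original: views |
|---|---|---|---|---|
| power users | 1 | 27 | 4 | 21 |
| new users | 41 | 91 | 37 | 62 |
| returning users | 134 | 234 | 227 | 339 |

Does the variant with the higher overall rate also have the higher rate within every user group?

Yes

Power users: Control 1/27 = 3.7%, the original 4/21 = 19.0% → the original
New users: Control 41/91 = 45.1%, the original 37/62 = 59.7% → the original
Returning users: Control 134/234 = 57.3%, the original 227/339 = 67.0% → the original
Overall: Control 176/352 = 50.0%, the original 268/422 = 63.5% → the original
The original wins overall and in every user group — no reversal.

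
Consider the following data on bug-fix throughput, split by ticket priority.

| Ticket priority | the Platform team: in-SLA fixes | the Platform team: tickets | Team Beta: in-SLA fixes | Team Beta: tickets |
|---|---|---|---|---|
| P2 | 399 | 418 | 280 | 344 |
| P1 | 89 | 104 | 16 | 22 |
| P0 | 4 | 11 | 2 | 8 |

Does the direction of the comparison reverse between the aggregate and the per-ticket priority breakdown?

P2: the Platform team 399/418 = 95.5%, Team Beta 280/344 = 81.4% → the Platform team
P1: the Platform team 89/104 = 85.6%, Team Beta 16/22 = 72.7% → the Platform team
P0: the Platform team 4/11 = 36.4%, Team Beta 2/8 = 25.0% → the Platform team
Overall: the Platform team 492/533 = 92.3%, Team Beta 298/374 = 79.7% → the Platform team
The Platform team wins overall and in every ticket group — no reversal.

No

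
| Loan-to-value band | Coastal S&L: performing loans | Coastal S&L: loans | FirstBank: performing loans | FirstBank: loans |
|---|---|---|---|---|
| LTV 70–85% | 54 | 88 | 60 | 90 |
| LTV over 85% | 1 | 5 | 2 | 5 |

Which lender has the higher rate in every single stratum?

LTV 70–85%: Coastal S&L 54/88 = 61.4%, FirstBank 60/90 = 66.7% → FirstBank
LTV over 85%: Coastal S&L 1/5 = 20.0%, FirstBank 2/5 = 40.0% → FirstBank
FirstBank has the higher rate in both groups.

FirstBank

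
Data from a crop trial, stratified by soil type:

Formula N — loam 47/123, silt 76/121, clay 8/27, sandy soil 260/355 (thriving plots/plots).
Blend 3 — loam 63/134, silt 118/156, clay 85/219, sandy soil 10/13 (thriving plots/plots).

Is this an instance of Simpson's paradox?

Loam: Formula N 47/123 = 38.2%, Blend 3 63/134 = 47.0% → Blend 3
Silt: Formula N 76/121 = 62.8%, Blend 3 118/156 = 75.6% → Blend 3
Clay: Formula N 8/27 = 29.6%, Blend 3 85/219 = 38.8% → Blend 3
Sandy soil: Formula N 260/355 = 73.2%, Blend 3 10/13 = 76.9% → Blend 3
Overall: Formula N 391/626 = 62.5%, Blend 3 276/522 = 52.9% → Formula N
Blend 3 wins each soil group but Formula N wins overall — the comparison reverses. Blend 3's plots skew toward clay, which has a lower base rate.

Yes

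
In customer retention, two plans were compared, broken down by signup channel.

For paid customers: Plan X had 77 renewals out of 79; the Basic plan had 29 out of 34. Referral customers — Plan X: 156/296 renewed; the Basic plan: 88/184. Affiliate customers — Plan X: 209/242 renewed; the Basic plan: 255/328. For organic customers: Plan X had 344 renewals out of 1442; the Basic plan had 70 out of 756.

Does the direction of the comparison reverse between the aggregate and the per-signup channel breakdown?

Paid: Plan X 77/79 = 97.5%, the Basic plan 29/34 = 85.3% → Plan X
Referral: Plan X 156/296 = 52.7%, the Basic plan 88/184 = 47.8% → Plan X
Affiliate: Plan X 209/242 = 86.4%, the Basic plan 255/328 = 77.7% → Plan X
Organic: Plan X 344/1442 = 23.9%, the Basic plan 70/756 = 9.3% → Plan X
Overall: Plan X 786/2059 = 38.2%, the Basic plan 442/1302 = 33.9% → Plan X
Plan X wins overall and in every signup group — no reversal.

No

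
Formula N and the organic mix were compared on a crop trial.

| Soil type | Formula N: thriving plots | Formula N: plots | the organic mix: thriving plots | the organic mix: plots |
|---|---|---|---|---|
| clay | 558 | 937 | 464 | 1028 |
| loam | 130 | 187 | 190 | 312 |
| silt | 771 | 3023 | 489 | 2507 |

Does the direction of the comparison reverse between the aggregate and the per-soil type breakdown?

No

Clay: Formula N 558/937 = 59.6%, the organic mix 464/1028 = 45.1% → Formula N
Loam: Formula N 130/187 = 69.5%, the organic mix 190/312 = 60.9% → Formula N
Silt: Formula N 771/3023 = 25.5%, the organic mix 489/2507 = 19.5% → Formula N
Overall: Formula N 1459/4147 = 35.2%, the organic mix 1143/3847 = 29.7% → Formula N
Formula N wins overall and in every soil group — no reversal.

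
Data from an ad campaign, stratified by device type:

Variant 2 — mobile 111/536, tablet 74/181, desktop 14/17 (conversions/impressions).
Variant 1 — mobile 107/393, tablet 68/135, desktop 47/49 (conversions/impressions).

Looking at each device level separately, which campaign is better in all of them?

Mobile: Variant 2 111/536 = 20.7%, Variant 1 107/393 = 27.2% → Variant 1
Tablet: Variant 2 74/181 = 40.9%, Variant 1 68/135 = 50.4% → Variant 1
Desktop: Variant 2 14/17 = 82.4%, Variant 1 47/49 = 95.9% → Variant 1
Variant 1 has the higher rate in all 3 groups.

Variant 1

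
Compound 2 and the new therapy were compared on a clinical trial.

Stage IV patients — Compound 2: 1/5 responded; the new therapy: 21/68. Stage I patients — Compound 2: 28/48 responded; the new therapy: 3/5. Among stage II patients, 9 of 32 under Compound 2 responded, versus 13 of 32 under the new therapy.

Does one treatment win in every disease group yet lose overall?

Yes

Stage IV: Compound 2 1/5 = 20.0%, the new therapy 21/68 = 30.9% → the new therapy
Stage I: Compound 2 28/48 = 58.3%, the new therapy 3/5 = 60.0% → the new therapy
Stage II: Compound 2 9/32 = 28.1%, the new therapy 13/32 = 40.6% → the new therapy
Overall: Compound 2 38/85 = 44.7%, the new therapy 37/105 = 35.2% → Compound 2
The new therapy wins each disease group but Compound 2 wins overall — the comparison reverses. The new therapy's patients skew toward stage IV, which has a lower base rate.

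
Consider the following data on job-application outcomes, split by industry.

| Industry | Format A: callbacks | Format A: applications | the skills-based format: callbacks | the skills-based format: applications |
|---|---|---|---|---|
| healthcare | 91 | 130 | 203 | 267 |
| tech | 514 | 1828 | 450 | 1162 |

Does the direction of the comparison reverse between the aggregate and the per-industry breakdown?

Healthcare: Format A 91/130 = 70.0%, the skills-based format 203/267 = 76.0% → the skills-based format
Tech: Format A 514/1828 = 28.1%, the skills-based format 450/1162 = 38.7% → the skills-based format
Overall: Format A 605/1958 = 30.9%, the skills-based format 653/1429 = 45.7% → the skills-based format
The skills-based format wins overall and in every industry group — no reversal.

No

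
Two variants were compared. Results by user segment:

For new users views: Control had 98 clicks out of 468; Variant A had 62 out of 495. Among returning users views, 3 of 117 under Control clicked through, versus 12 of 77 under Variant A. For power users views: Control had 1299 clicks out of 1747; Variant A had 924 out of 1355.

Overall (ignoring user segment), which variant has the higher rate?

Control

New users: Control 98/468 = 20.9%, Variant A 62/495 = 12.5% → Control
Returning users: Control 3/117 = 2.6%, Variant A 12/77 = 15.6% → Variant A
Power users: Control 1299/1747 = 74.4%, Variant A 924/1355 = 68.2% → Control
Overall: Control 1400/2332 = 60.0%, Variant A 998/1927 = 51.8% → Control
(Neither sweeps every user group, but Control has the higher pooled rate.)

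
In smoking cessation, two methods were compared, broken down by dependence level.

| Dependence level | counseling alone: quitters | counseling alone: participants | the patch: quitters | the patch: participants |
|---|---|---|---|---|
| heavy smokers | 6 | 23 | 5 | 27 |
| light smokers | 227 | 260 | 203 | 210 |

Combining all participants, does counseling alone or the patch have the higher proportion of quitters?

Heavy smokers: counseling alone 6/23 = 26.1%, the patch 5/27 = 18.5% → counseling alone
Light smokers: counseling alone 227/260 = 87.3%, the patch 203/210 = 96.7% → the patch
Overall: counseling alone 233/283 = 82.3%, the patch 208/237 = 87.8% → the patch
(Neither sweeps every dependence group, but the patch has the higher pooled rate.)

the patch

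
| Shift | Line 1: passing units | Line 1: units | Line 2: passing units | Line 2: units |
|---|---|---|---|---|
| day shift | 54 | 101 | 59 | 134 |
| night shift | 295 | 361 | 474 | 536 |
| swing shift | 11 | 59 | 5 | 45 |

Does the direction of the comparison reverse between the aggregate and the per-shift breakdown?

No

Day shift: Line 1 54/101 = 53.5%, Line 2 59/134 = 44.0% → Line 1
Night shift: Line 1 295/361 = 81.7%, Line 2 474/536 = 88.4% → Line 2
Swing shift: Line 1 11/59 = 18.6%, Line 2 5/45 = 11.1% → Line 1
Overall: Line 1 360/521 = 69.1%, Line 2 538/715 = 75.2% → Line 2
Neither sweeps: Line 1 wins 2 of 3 groups, Line 2 wins 1. Line 2 wins overall but not every group — no Simpson reversal.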